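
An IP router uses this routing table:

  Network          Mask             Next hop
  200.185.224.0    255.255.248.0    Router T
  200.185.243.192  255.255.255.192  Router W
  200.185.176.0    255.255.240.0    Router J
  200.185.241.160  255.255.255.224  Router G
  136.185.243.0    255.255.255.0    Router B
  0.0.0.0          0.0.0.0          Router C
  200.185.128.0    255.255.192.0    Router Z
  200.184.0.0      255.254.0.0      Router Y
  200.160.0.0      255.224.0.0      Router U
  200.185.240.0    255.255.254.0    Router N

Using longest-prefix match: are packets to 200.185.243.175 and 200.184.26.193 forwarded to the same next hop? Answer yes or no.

yes

200.185.243.175: longest match 200.184.0.0/15 -> Router Y
200.184.26.193: longest match 200.184.0.0/15 -> Router Y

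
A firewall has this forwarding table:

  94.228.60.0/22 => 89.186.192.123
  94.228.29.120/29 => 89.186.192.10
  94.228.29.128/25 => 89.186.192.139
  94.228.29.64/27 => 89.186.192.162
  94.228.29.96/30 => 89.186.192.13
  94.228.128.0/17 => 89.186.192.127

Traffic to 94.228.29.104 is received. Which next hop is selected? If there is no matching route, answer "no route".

no route

No entry's prefix contains 94.228.29.104; there is no default route.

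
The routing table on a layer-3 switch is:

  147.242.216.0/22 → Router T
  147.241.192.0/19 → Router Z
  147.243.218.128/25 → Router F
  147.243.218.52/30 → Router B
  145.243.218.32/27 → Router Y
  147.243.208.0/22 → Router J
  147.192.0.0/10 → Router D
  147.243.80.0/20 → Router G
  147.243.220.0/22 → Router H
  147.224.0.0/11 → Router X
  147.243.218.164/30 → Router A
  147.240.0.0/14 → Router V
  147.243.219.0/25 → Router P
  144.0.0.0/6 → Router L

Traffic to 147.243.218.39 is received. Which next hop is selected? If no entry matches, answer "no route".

Router V

Routes whose prefix contains 147.243.218.39:
  144.0.0.0/6 (144.0.0.0 - 147.255.255.255) -> Router L
  147.192.0.0/10 (147.192.0.0 - 147.255.255.255) -> Router D
  147.224.0.0/11 (147.224.0.0 - 147.255.255.255) -> Router X
  147.240.0.0/14 (147.240.0.0 - 147.243.255.255) -> Router V
More-specific entries that do NOT match:
  147.243.218.52/30 (147.243.218.52 - 147.243.218.55) does not contain 147.243.218.39
  147.243.218.164/30 (147.243.218.164 - 147.243.218.167) does not contain 147.243.218.39
  145.243.218.32/27 (145.243.218.32 - 145.243.218.63) does not contain 147.243.218.39
  147.243.218.128/25 (147.243.218.128 - 147.243.218.255) does not contain 147.243.218.39
  147.243.219.0/25 (147.243.219.0 - 147.243.219.127) does not contain 147.243.218.39
  147.242.216.0/22 (147.242.216.0 - 147.242.219.255) does not contain 147.243.218.39
  147.243.208.0/22 (147.243.208.0 - 147.243.211.255) does not contain 147.243.218.39
  147.243.220.0/22 (147.243.220.0 - 147.243.223.255) does not contain 147.243.218.39
  147.243.80.0/20 (147.243.80.0 - 147.243.95.255) does not contain 147.243.218.39
  147.241.192.0/19 (147.241.192.0 - 147.241.223.255) does not contain 147.243.218.39
Longest matching prefix is /14 -> next hop Router V.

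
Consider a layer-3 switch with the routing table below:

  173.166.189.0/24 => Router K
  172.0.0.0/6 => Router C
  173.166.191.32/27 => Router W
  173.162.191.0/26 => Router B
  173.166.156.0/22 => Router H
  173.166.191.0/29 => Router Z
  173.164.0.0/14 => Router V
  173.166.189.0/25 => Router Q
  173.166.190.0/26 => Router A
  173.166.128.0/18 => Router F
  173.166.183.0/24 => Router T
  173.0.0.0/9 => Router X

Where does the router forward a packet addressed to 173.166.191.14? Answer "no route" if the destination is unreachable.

Router F

Routes whose prefix contains 173.166.191.14:
  172.0.0.0/6 (172.0.0.0 - 175.255.255.255) -> Router C
  173.164.0.0/14 (173.164.0.0 - 173.167.255.255) -> Router V
  173.166.128.0/18 (173.166.128.0 - 173.166.191.255) -> Router F
More-specific entries that do NOT match:
  173.166.191.0/29 (173.166.191.0 - 173.166.191.7) does not contain 173.166.191.14
  173.166.191.32/27 (173.166.191.32 - 173.166.191.63) does not contain 173.166.191.14
  173.162.191.0/26 (173.162.191.0 - 173.162.191.63) does not contain 173.166.191.14
  173.166.190.0/26 (173.166.190.0 - 173.166.190.63) does not contain 173.166.191.14
  173.166.189.0/25 (173.166.189.0 - 173.166.189.127) does not contain 173.166.191.14
  173.166.189.0/24 (173.166.189.0 - 173.166.189.255) does not contain 173.166.191.14
  173.166.183.0/24 (173.166.183.0 - 173.166.183.255) does not contain 173.166.191.14
  173.166.156.0/22 (173.166.156.0 - 173.166.159.255) does not contain 173.166.191.14
Longest matching prefix is /18 -> next hop Router F.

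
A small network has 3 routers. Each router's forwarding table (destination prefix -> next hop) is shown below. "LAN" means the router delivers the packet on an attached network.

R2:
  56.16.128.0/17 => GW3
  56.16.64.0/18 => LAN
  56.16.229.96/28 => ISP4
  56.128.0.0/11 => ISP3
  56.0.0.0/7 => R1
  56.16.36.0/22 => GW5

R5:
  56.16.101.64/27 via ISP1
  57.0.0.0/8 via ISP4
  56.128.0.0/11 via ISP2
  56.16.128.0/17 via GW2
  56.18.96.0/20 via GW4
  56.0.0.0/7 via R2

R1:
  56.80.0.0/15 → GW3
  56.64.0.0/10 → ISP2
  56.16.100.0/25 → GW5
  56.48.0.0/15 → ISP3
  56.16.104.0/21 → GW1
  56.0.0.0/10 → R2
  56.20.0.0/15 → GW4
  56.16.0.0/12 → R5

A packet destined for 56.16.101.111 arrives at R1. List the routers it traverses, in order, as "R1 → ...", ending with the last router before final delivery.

At R1: longest match for 56.16.101.111 is 56.16.0.0/12 -> R5
At R5: longest match for 56.16.101.111 is 56.0.0.0/7 -> R2
At R2: longest match for 56.16.101.111 is 56.16.64.0/18 -> LAN

R1 → R5 → R2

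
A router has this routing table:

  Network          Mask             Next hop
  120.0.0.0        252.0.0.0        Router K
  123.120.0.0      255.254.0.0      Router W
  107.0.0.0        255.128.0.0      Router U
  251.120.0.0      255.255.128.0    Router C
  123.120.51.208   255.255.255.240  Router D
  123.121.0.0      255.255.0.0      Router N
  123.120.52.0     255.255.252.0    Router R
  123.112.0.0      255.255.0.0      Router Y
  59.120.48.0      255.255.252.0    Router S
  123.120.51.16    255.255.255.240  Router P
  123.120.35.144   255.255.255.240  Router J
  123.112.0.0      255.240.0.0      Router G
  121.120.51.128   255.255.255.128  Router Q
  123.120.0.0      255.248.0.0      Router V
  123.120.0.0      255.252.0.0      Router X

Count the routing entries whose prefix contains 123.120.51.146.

Prefixes containing 123.120.51.146:
  120.0.0.0/6 (120.0.0.0 - 123.255.255.255)
  123.112.0.0/12 (123.112.0.0 - 123.127.255.255)
  123.120.0.0/13 (123.120.0.0 - 123.127.255.255)
  123.120.0.0/14 (123.120.0.0 - 123.123.255.255)
  123.120.0.0/15 (123.120.0.0 - 123.121.255.255)
Total matching entries: 5.

5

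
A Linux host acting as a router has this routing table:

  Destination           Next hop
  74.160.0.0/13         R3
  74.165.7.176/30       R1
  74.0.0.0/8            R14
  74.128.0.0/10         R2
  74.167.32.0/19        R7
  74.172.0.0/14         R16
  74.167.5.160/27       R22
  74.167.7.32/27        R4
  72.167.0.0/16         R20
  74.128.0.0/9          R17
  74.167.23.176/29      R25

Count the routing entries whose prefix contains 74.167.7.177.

4

Prefixes containing 74.167.7.177:
  74.0.0.0/8 (74.0.0.0 - 74.255.255.255)
  74.128.0.0/9 (74.128.0.0 - 74.255.255.255)
  74.128.0.0/10 (74.128.0.0 - 74.191.255.255)
  74.160.0.0/13 (74.160.0.0 - 74.167.255.255)
Total matching entries: 4.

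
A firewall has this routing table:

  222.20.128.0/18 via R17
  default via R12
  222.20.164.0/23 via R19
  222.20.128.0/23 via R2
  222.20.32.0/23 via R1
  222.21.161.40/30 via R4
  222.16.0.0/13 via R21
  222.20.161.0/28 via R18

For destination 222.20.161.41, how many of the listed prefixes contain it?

Prefixes containing 222.20.161.41:
  0.0.0.0/0 (default, matches everything)
  222.16.0.0/13 (222.16.0.0 - 222.23.255.255)
  222.20.128.0/18 (222.20.128.0 - 222.20.191.255)
Total matching entries: 3.

3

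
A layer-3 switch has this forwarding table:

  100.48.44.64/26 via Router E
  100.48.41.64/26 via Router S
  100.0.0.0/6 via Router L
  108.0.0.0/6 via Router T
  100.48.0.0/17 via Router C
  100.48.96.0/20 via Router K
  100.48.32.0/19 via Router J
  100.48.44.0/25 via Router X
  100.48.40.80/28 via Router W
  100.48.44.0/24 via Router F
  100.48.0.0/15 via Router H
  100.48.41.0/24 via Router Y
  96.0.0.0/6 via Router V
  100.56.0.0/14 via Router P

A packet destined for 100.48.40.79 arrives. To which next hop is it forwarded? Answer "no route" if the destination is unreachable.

Routes whose prefix contains 100.48.40.79:
  100.0.0.0/6 (100.0.0.0 - 103.255.255.255) -> Router L
  100.48.0.0/15 (100.48.0.0 - 100.49.255.255) -> Router H
  100.48.0.0/17 (100.48.0.0 - 100.48.127.255) -> Router C
  100.48.32.0/19 (100.48.32.0 - 100.48.63.255) -> Router J
More-specific entries that do NOT match:
  100.48.40.80/28 (100.48.40.80 - 100.48.40.95) does not contain 100.48.40.79
  100.48.44.64/26 (100.48.44.64 - 100.48.44.127) does not contain 100.48.40.79
  100.48.41.64/26 (100.48.41.64 - 100.48.41.127) does not contain 100.48.40.79
  100.48.44.0/25 (100.48.44.0 - 100.48.44.127) does not contain 100.48.40.79
  100.48.44.0/24 (100.48.44.0 - 100.48.44.255) does not contain 100.48.40.79
  100.48.41.0/24 (100.48.41.0 - 100.48.41.255) does not contain 100.48.40.79
  100.48.96.0/20 (100.48.96.0 - 100.48.111.255) does not contain 100.48.40.79
Longest matching prefix is /19 -> next hop Router J.

Router J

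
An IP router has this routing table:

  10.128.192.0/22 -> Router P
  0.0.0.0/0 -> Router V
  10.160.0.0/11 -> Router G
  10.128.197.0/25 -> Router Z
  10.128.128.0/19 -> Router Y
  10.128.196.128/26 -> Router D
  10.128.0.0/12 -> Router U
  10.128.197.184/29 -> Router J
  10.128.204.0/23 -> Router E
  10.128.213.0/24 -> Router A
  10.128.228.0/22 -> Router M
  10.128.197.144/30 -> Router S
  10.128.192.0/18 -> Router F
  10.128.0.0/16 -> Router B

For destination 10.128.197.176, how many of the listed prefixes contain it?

Prefixes containing 10.128.197.176:
  0.0.0.0/0 (default, matches everything)
  10.128.0.0/12 (10.128.0.0 - 10.143.255.255)
  10.128.0.0/16 (10.128.0.0 - 10.128.255.255)
  10.128.192.0/18 (10.128.192.0 - 10.128.255.255)
Total matching entries: 4.

4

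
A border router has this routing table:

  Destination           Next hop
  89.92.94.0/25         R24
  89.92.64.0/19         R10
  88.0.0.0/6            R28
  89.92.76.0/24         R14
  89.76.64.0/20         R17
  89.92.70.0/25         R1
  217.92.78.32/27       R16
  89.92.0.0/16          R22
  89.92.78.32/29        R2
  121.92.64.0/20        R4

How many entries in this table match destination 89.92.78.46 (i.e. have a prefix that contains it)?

Prefixes containing 89.92.78.46:
  88.0.0.0/6 (88.0.0.0 - 91.255.255.255)
  89.92.0.0/16 (89.92.0.0 - 89.92.255.255)
  89.92.64.0/19 (89.92.64.0 - 89.92.95.255)
Total matching entries: 3.

3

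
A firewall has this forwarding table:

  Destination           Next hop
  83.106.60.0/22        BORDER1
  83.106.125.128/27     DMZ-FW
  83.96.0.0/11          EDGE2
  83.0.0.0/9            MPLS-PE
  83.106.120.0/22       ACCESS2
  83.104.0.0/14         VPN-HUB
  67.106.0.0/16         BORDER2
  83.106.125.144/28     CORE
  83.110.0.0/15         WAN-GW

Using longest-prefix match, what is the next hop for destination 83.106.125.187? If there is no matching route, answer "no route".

Routes whose prefix contains 83.106.125.187:
  83.0.0.0/9 (83.0.0.0 - 83.127.255.255) -> MPLS-PE
  83.96.0.0/11 (83.96.0.0 - 83.127.255.255) -> EDGE2
  83.104.0.0/14 (83.104.0.0 - 83.107.255.255) -> VPN-HUB
More-specific entries that do NOT match:
  83.106.125.144/28 (83.106.125.144 - 83.106.125.159) does not contain 83.106.125.187
  83.106.125.128/27 (83.106.125.128 - 83.106.125.159) does not contain 83.106.125.187
  83.106.60.0/22 (83.106.60.0 - 83.106.63.255) does not contain 83.106.125.187
  83.106.120.0/22 (83.106.120.0 - 83.106.123.255) does not contain 83.106.125.187
  67.106.0.0/16 (67.106.0.0 - 67.106.255.255) does not contain 83.106.125.187
  83.110.0.0/15 (83.110.0.0 - 83.111.255.255) does not contain 83.106.125.187
Longest matching prefix is /14 -> next hop VPN-HUB.

VPN-HUB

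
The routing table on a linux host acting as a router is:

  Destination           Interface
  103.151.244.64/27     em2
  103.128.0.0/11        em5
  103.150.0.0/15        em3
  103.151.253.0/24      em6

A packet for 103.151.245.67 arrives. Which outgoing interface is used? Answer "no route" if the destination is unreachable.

Routes whose prefix contains 103.151.245.67:
  103.128.0.0/11 (103.128.0.0 - 103.159.255.255) -> em5
  103.150.0.0/15 (103.150.0.0 - 103.151.255.255) -> em3
More-specific entries that do NOT match:
  103.151.244.64/27 (103.151.244.64 - 103.151.244.95) does not contain 103.151.245.67
  103.151.253.0/24 (103.151.253.0 - 103.151.253.255) does not contain 103.151.245.67
Longest matching prefix is /15 -> interface em3.

em3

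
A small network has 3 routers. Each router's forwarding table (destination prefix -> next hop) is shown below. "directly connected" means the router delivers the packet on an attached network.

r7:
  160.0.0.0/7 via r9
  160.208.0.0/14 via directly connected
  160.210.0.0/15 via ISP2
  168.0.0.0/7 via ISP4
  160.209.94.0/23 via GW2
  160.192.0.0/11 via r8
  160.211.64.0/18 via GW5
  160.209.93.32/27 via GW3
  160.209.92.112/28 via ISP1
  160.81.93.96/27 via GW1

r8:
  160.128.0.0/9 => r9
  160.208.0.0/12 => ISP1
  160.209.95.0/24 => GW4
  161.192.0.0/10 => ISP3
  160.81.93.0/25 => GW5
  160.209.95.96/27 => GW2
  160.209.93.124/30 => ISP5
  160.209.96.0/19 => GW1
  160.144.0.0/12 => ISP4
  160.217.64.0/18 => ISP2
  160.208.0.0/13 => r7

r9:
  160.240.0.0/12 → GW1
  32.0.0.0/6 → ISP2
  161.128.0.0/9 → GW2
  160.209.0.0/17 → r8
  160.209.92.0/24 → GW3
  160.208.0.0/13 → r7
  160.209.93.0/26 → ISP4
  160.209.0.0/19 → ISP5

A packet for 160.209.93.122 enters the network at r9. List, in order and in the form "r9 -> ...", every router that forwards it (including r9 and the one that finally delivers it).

At r9: longest match for 160.209.93.122 is 160.209.0.0/17 -> r8
At r8: longest match for 160.209.93.122 is 160.208.0.0/13 -> r7
At r7: longest match for 160.209.93.122 is 160.208.0.0/14 -> directly connected

r9 -> r8 -> r7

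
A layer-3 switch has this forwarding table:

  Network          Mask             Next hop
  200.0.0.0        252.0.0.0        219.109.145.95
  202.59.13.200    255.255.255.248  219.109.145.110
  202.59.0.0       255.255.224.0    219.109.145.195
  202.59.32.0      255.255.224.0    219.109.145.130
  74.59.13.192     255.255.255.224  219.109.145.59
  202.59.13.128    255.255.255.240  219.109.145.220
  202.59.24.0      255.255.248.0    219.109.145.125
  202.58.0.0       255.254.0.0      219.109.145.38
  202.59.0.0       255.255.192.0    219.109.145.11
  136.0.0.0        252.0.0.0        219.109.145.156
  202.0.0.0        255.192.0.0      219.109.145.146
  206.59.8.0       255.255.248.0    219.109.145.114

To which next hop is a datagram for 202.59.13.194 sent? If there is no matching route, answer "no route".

Routes whose prefix contains 202.59.13.194:
  200.0.0.0/6 (200.0.0.0 - 203.255.255.255) -> 219.109.145.95
  202.0.0.0/10 (202.0.0.0 - 202.63.255.255) -> 219.109.145.146
  202.58.0.0/15 (202.58.0.0 - 202.59.255.255) -> 219.109.145.38
  202.59.0.0/18 (202.59.0.0 - 202.59.63.255) -> 219.109.145.11
  202.59.0.0/19 (202.59.0.0 - 202.59.31.255) -> 219.109.145.195
More-specific entries that do NOT match:
  202.59.13.200/29 (202.59.13.200 - 202.59.13.207) does not contain 202.59.13.194
  202.59.13.128/28 (202.59.13.128 - 202.59.13.143) does not contain 202.59.13.194
  74.59.13.192/27 (74.59.13.192 - 74.59.13.223) does not contain 202.59.13.194
  202.59.24.0/21 (202.59.24.0 - 202.59.31.255) does not contain 202.59.13.194
  206.59.8.0/21 (206.59.8.0 - 206.59.15.255) does not contain 202.59.13.194
Longest matching prefix is /19 -> next hop 219.109.145.195.

219.109.145.195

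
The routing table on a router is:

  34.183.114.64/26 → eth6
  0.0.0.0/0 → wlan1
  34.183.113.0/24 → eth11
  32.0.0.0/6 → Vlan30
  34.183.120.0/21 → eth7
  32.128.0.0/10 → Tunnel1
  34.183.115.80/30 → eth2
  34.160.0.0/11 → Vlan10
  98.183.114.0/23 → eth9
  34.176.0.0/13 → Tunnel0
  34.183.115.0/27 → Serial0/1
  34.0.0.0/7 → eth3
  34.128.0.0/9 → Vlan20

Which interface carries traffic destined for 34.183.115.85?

Routes whose prefix contains 34.183.115.85:
  0.0.0.0/0 (default, matches everything) -> wlan1
  32.0.0.0/6 (32.0.0.0 - 35.255.255.255) -> Vlan30
  34.0.0.0/7 (34.0.0.0 - 35.255.255.255) -> eth3
  34.128.0.0/9 (34.128.0.0 - 34.255.255.255) -> Vlan20
  34.160.0.0/11 (34.160.0.0 - 34.191.255.255) -> Vlan10
  34.176.0.0/13 (34.176.0.0 - 34.183.255.255) -> Tunnel0
More-specific entries that do NOT match:
  34.183.115.80/30 (34.183.115.80 - 34.183.115.83) does not contain 34.183.115.85
  34.183.115.0/27 (34.183.115.0 - 34.183.115.31) does not contain 34.183.115.85
  34.183.114.64/26 (34.183.114.64 - 34.183.114.127) does not contain 34.183.115.85
  34.183.113.0/24 (34.183.113.0 - 34.183.113.255) does not contain 34.183.115.85
  98.183.114.0/23 (98.183.114.0 - 98.183.115.255) does not contain 34.183.115.85
  34.183.120.0/21 (34.183.120.0 - 34.183.127.255) does not contain 34.183.115.85
Longest matching prefix is /13 -> interface Tunnel0.

Tunnel0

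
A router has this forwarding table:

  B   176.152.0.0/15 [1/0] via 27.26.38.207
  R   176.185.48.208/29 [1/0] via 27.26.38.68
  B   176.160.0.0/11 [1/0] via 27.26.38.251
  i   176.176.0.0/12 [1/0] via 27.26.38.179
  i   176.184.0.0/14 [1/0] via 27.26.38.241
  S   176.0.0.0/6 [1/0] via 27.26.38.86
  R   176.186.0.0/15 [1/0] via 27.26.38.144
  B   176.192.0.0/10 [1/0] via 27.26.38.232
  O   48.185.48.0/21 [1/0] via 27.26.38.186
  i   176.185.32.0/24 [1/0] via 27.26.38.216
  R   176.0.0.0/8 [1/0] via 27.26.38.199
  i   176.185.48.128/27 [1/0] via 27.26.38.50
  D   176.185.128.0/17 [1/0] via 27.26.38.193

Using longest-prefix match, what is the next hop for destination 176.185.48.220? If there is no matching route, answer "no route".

Routes whose prefix contains 176.185.48.220:
  176.0.0.0/6 (176.0.0.0 - 179.255.255.255) -> 27.26.38.86
  176.0.0.0/8 (176.0.0.0 - 176.255.255.255) -> 27.26.38.199
  176.160.0.0/11 (176.160.0.0 - 176.191.255.255) -> 27.26.38.251
  176.176.0.0/12 (176.176.0.0 - 176.191.255.255) -> 27.26.38.179
  176.184.0.0/14 (176.184.0.0 - 176.187.255.255) -> 27.26.38.241
More-specific entries that do NOT match:
  176.185.48.208/29 (176.185.48.208 - 176.185.48.215) does not contain 176.185.48.220
  176.185.48.128/27 (176.185.48.128 - 176.185.48.159) does not contain 176.185.48.220
  176.185.32.0/24 (176.185.32.0 - 176.185.32.255) does not contain 176.185.48.220
  48.185.48.0/21 (48.185.48.0 - 48.185.55.255) does not contain 176.185.48.220
  176.185.128.0/17 (176.185.128.0 - 176.185.255.255) does not contain 176.185.48.220
  176.152.0.0/15 (176.152.0.0 - 176.153.255.255) does not contain 176.185.48.220
  176.186.0.0/15 (176.186.0.0 - 176.187.255.255) does not contain 176.185.48.220
Longest matching prefix is /14 -> next hop 27.26.38.241.

27.26.38.241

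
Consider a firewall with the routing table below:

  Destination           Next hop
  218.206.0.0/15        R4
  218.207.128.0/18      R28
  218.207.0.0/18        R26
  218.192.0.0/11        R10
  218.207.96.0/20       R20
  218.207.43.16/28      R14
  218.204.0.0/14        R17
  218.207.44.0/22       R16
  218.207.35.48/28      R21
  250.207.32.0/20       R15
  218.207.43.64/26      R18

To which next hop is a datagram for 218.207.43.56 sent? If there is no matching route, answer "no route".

Routes whose prefix contains 218.207.43.56:
  218.192.0.0/11 (218.192.0.0 - 218.223.255.255) -> R10
  218.204.0.0/14 (218.204.0.0 - 218.207.255.255) -> R17
  218.206.0.0/15 (218.206.0.0 - 218.207.255.255) -> R4
  218.207.0.0/18 (218.207.0.0 - 218.207.63.255) -> R26
More-specific entries that do NOT match:
  218.207.43.16/28 (218.207.43.16 - 218.207.43.31) does not contain 218.207.43.56
  218.207.35.48/28 (218.207.35.48 - 218.207.35.63) does not contain 218.207.43.56
  218.207.43.64/26 (218.207.43.64 - 218.207.43.127) does not contain 218.207.43.56
  218.207.44.0/22 (218.207.44.0 - 218.207.47.255) does not contain 218.207.43.56
  218.207.96.0/20 (218.207.96.0 - 218.207.111.255) does not contain 218.207.43.56
  250.207.32.0/20 (250.207.32.0 - 250.207.47.255) does not contain 218.207.43.56
Longest matching prefix is /18 -> next hop R26.

R26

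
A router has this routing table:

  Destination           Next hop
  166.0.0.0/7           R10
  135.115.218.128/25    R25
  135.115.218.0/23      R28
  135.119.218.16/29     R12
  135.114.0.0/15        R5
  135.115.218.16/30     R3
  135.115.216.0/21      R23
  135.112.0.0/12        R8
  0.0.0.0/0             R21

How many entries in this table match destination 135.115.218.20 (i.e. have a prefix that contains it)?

5

Prefixes containing 135.115.218.20:
  0.0.0.0/0 (default, matches everything)
  135.112.0.0/12 (135.112.0.0 - 135.127.255.255)
  135.114.0.0/15 (135.114.0.0 - 135.115.255.255)
  135.115.216.0/21 (135.115.216.0 - 135.115.223.255)
  135.115.218.0/23 (135.115.218.0 - 135.115.219.255)
Total matching entries: 5.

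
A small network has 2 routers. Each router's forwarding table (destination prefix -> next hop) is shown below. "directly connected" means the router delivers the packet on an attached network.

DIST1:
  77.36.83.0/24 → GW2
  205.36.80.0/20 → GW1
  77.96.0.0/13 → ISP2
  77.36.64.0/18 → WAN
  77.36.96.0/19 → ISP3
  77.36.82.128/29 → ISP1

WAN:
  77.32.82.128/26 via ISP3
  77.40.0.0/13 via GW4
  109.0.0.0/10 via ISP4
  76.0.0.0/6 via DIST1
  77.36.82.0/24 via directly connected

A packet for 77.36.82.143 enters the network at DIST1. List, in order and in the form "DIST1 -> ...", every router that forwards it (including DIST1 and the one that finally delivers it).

At DIST1: longest match for 77.36.82.143 is 77.36.64.0/18 -> WAN
At WAN: longest match for 77.36.82.143 is 77.36.82.0/24 -> directly connected

DIST1 -> WAN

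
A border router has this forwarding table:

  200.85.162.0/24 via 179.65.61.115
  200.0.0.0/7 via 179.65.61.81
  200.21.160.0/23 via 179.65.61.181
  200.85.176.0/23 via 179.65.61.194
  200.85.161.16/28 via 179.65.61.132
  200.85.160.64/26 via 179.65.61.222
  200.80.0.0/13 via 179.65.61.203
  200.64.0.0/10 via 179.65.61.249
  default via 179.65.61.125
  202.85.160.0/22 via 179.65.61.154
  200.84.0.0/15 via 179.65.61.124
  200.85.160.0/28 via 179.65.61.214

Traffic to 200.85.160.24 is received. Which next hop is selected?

Routes whose prefix contains 200.85.160.24:
  0.0.0.0/0 (default, matches everything) -> 179.65.61.125
  200.0.0.0/7 (200.0.0.0 - 201.255.255.255) -> 179.65.61.81
  200.64.0.0/10 (200.64.0.0 - 200.127.255.255) -> 179.65.61.249
  200.80.0.0/13 (200.80.0.0 - 200.87.255.255) -> 179.65.61.203
  200.84.0.0/15 (200.84.0.0 - 200.85.255.255) -> 179.65.61.124
More-specific entries that do NOT match:
  200.85.161.16/28 (200.85.161.16 - 200.85.161.31) does not contain 200.85.160.24
  200.85.160.0/28 (200.85.160.0 - 200.85.160.15) does not contain 200.85.160.24
  200.85.160.64/26 (200.85.160.64 - 200.85.160.127) does not contain 200.85.160.24
  200.85.162.0/24 (200.85.162.0 - 200.85.162.255) does not contain 200.85.160.24
  200.21.160.0/23 (200.21.160.0 - 200.21.161.255) does not contain 200.85.160.24
  200.85.176.0/23 (200.85.176.0 - 200.85.177.255) does not contain 200.85.160.24
  202.85.160.0/22 (202.85.160.0 - 202.85.163.255) does not contain 200.85.160.24
Longest matching prefix is /15 -> next hop 179.65.61.124.

179.65.61.124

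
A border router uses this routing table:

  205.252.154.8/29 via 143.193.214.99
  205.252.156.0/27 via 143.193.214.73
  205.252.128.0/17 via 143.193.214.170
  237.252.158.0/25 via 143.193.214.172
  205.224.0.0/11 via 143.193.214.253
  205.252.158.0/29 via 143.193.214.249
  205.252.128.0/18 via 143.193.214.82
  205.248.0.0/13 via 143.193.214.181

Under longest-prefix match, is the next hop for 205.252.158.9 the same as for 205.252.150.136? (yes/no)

yes

205.252.158.9: longest match 205.252.128.0/18 -> 143.193.214.82
205.252.150.136: longest match 205.252.128.0/18 -> 143.193.214.82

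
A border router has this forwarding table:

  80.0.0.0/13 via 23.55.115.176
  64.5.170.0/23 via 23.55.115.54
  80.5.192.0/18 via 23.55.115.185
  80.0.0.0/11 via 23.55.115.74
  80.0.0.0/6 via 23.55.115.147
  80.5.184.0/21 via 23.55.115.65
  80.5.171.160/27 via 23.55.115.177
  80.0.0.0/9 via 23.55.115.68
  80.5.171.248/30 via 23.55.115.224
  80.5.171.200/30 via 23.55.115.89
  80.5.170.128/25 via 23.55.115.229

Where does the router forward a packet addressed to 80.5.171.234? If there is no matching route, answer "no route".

23.55.115.176

Routes whose prefix contains 80.5.171.234:
  80.0.0.0/6 (80.0.0.0 - 83.255.255.255) -> 23.55.115.147
  80.0.0.0/9 (80.0.0.0 - 80.127.255.255) -> 23.55.115.68
  80.0.0.0/11 (80.0.0.0 - 80.31.255.255) -> 23.55.115.74
  80.0.0.0/13 (80.0.0.0 - 80.7.255.255) -> 23.55.115.176
More-specific entries that do NOT match:
  80.5.171.248/30 (80.5.171.248 - 80.5.171.251) does not contain 80.5.171.234
  80.5.171.200/30 (80.5.171.200 - 80.5.171.203) does not contain 80.5.171.234
  80.5.171.160/27 (80.5.171.160 - 80.5.171.191) does not contain 80.5.171.234
  80.5.170.128/25 (80.5.170.128 - 80.5.170.255) does not contain 80.5.171.234
  64.5.170.0/23 (64.5.170.0 - 64.5.171.255) does not contain 80.5.171.234
  80.5.184.0/21 (80.5.184.0 - 80.5.191.255) does not contain 80.5.171.234
  80.5.192.0/18 (80.5.192.0 - 80.5.255.255) does not contain 80.5.171.234
Longest matching prefix is /13 -> next hop 23.55.115.176.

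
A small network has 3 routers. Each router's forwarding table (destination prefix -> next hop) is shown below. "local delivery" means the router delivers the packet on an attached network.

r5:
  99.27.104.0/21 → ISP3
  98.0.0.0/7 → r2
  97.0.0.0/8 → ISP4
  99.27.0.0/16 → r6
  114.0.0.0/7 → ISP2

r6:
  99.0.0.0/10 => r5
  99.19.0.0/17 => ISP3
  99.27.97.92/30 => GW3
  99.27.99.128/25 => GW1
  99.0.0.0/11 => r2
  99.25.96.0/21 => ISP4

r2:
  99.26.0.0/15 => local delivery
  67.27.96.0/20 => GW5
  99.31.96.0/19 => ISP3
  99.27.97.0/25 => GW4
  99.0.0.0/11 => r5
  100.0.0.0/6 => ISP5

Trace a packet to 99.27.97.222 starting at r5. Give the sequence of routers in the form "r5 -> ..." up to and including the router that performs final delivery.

At r5: longest match for 99.27.97.222 is 99.27.0.0/16 -> r6
At r6: longest match for 99.27.97.222 is 99.0.0.0/11 -> r2
At r2: longest match for 99.27.97.222 is 99.26.0.0/15 -> local delivery

r5 -> r6 -> r2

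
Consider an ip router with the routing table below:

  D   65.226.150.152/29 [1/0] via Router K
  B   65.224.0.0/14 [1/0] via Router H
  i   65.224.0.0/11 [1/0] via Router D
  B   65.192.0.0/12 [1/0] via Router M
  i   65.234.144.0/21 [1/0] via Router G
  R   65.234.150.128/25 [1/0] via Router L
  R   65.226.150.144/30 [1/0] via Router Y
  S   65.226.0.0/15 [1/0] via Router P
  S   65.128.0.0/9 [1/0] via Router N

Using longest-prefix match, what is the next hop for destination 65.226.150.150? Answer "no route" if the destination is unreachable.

Router P

Routes whose prefix contains 65.226.150.150:
  65.128.0.0/9 (65.128.0.0 - 65.255.255.255) -> Router N
  65.224.0.0/11 (65.224.0.0 - 65.255.255.255) -> Router D
  65.224.0.0/14 (65.224.0.0 - 65.227.255.255) -> Router H
  65.226.0.0/15 (65.226.0.0 - 65.227.255.255) -> Router P
More-specific entries that do NOT match:
  65.226.150.144/30 (65.226.150.144 - 65.226.150.147) does not contain 65.226.150.150
  65.226.150.152/29 (65.226.150.152 - 65.226.150.159) does not contain 65.226.150.150
  65.234.150.128/25 (65.234.150.128 - 65.234.150.255) does not contain 65.226.150.150
  65.234.144.0/21 (65.234.144.0 - 65.234.151.255) does not contain 65.226.150.150
Longest matching prefix is /15 -> next hop Router P.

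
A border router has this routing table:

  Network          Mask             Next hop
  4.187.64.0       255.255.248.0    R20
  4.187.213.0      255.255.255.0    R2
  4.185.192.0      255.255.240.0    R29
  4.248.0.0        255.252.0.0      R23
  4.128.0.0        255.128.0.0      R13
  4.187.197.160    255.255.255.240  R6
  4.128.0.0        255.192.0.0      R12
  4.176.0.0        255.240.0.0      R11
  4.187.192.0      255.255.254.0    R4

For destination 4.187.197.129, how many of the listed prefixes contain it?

3

Prefixes containing 4.187.197.129:
  4.128.0.0/9 (4.128.0.0 - 4.255.255.255)
  4.128.0.0/10 (4.128.0.0 - 4.191.255.255)
  4.176.0.0/12 (4.176.0.0 - 4.191.255.255)
Total matching entries: 3.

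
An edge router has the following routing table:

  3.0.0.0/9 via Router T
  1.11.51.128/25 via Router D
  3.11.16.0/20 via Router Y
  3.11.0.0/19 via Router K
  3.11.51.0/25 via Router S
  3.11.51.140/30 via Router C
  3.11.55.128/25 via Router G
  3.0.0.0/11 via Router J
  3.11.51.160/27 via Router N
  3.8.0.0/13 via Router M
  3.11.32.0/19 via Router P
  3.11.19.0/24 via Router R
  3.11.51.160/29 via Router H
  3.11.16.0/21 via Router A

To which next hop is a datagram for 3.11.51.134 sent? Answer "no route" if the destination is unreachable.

Router P

Routes whose prefix contains 3.11.51.134:
  3.0.0.0/9 (3.0.0.0 - 3.127.255.255) -> Router T
  3.0.0.0/11 (3.0.0.0 - 3.31.255.255) -> Router J
  3.8.0.0/13 (3.8.0.0 - 3.15.255.255) -> Router M
  3.11.32.0/19 (3.11.32.0 - 3.11.63.255) -> Router P
More-specific entries that do NOT match:
  3.11.51.140/30 (3.11.51.140 - 3.11.51.143) does not contain 3.11.51.134
  3.11.51.160/29 (3.11.51.160 - 3.11.51.167) does not contain 3.11.51.134
  3.11.51.160/27 (3.11.51.160 - 3.11.51.191) does not contain 3.11.51.134
  1.11.51.128/25 (1.11.51.128 - 1.11.51.255) does not contain 3.11.51.134
  3.11.51.0/25 (3.11.51.0 - 3.11.51.127) does not contain 3.11.51.134
  3.11.55.128/25 (3.11.55.128 - 3.11.55.255) does not contain 3.11.51.134
  3.11.19.0/24 (3.11.19.0 - 3.11.19.255) does not contain 3.11.51.134
  3.11.16.0/21 (3.11.16.0 - 3.11.23.255) does not contain 3.11.51.134
  3.11.16.0/20 (3.11.16.0 - 3.11.31.255) does not contain 3.11.51.134
Longest matching prefix is /19 -> next hop Router P.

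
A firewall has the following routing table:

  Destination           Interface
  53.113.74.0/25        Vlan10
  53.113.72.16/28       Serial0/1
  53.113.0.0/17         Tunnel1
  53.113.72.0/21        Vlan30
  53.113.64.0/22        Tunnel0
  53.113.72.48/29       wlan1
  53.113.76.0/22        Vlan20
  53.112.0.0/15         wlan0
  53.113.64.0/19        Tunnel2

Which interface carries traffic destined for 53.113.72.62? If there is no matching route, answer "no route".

Routes whose prefix contains 53.113.72.62:
  53.112.0.0/15 (53.112.0.0 - 53.113.255.255) -> wlan0
  53.113.0.0/17 (53.113.0.0 - 53.113.127.255) -> Tunnel1
  53.113.64.0/19 (53.113.64.0 - 53.113.95.255) -> Tunnel2
  53.113.72.0/21 (53.113.72.0 - 53.113.79.255) -> Vlan30
More-specific entries that do NOT match:
  53.113.72.48/29 (53.113.72.48 - 53.113.72.55) does not contain 53.113.72.62
  53.113.72.16/28 (53.113.72.16 - 53.113.72.31) does not contain 53.113.72.62
  53.113.74.0/25 (53.113.74.0 - 53.113.74.127) does not contain 53.113.72.62
  53.113.64.0/22 (53.113.64.0 - 53.113.67.255) does not contain 53.113.72.62
  53.113.76.0/22 (53.113.76.0 - 53.113.79.255) does not contain 53.113.72.62
Longest matching prefix is /21 -> interface Vlan30.

Vlan30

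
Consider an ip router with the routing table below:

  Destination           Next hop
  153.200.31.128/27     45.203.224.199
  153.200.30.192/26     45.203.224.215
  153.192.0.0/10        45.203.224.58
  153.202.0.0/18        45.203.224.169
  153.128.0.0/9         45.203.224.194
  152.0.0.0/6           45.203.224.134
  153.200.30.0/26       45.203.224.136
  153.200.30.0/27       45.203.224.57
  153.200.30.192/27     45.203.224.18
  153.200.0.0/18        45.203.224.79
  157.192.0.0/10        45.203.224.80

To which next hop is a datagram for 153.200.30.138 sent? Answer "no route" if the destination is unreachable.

45.203.224.79

Routes whose prefix contains 153.200.30.138:
  152.0.0.0/6 (152.0.0.0 - 155.255.255.255) -> 45.203.224.134
  153.128.0.0/9 (153.128.0.0 - 153.255.255.255) -> 45.203.224.194
  153.192.0.0/10 (153.192.0.0 - 153.255.255.255) -> 45.203.224.58
  153.200.0.0/18 (153.200.0.0 - 153.200.63.255) -> 45.203.224.79
More-specific entries that do NOT match:
  153.200.31.128/27 (153.200.31.128 - 153.200.31.159) does not contain 153.200.30.138
  153.200.30.0/27 (153.200.30.0 - 153.200.30.31) does not contain 153.200.30.138
  153.200.30.192/27 (153.200.30.192 - 153.200.30.223) does not contain 153.200.30.138
  153.200.30.192/26 (153.200.30.192 - 153.200.30.255) does not contain 153.200.30.138
  153.200.30.0/26 (153.200.30.0 - 153.200.30.63) does not contain 153.200.30.138
Longest matching prefix is /18 -> next hop 45.203.224.79.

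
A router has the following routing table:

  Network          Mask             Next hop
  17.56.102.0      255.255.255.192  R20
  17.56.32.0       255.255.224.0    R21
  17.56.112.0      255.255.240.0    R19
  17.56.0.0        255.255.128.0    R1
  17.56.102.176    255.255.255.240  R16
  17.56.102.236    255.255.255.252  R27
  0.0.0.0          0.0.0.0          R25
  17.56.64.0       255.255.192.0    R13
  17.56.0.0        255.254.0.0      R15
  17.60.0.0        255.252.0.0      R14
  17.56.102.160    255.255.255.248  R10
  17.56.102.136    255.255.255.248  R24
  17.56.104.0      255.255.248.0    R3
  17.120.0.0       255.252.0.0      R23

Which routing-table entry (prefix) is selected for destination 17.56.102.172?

17.56.64.0/18

Entries matching 17.56.102.172:
  0.0.0.0/0 (default, matches everything)
  17.56.0.0/15 (17.56.0.0 - 17.57.255.255)
  17.56.0.0/17 (17.56.0.0 - 17.56.127.255)
  17.56.64.0/18 (17.56.64.0 - 17.56.127.255)
Most specific is 17.56.64.0/18.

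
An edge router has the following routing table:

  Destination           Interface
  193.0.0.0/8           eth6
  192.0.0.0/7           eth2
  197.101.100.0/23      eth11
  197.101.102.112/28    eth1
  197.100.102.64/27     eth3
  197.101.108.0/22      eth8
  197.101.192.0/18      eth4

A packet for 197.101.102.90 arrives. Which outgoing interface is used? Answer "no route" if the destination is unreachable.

no route

No entry's prefix contains 197.101.102.90; there is no default route.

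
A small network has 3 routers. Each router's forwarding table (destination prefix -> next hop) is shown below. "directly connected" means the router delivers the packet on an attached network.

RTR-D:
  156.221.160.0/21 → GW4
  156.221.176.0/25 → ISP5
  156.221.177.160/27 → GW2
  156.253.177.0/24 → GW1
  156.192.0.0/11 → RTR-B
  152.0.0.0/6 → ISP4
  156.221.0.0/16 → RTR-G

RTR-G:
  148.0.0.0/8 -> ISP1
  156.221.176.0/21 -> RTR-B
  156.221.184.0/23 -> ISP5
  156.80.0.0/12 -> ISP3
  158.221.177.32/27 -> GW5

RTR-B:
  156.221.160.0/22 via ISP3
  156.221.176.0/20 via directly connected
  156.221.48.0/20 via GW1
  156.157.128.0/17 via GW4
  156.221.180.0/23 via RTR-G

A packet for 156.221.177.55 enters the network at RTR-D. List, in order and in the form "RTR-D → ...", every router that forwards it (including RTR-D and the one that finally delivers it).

RTR-D → RTR-G → RTR-B

At RTR-D: longest match for 156.221.177.55 is 156.221.0.0/16 -> RTR-G
At RTR-G: longest match for 156.221.177.55 is 156.221.176.0/21 -> RTR-B
At RTR-B: longest match for 156.221.177.55 is 156.221.176.0/20 -> directly connected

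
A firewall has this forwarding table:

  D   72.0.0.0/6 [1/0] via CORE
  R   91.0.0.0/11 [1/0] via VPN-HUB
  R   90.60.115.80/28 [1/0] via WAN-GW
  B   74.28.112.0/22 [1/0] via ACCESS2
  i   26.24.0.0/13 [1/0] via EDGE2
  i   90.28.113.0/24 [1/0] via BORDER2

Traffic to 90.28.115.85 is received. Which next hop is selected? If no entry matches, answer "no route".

No entry's prefix contains 90.28.115.85; there is no default route.

no route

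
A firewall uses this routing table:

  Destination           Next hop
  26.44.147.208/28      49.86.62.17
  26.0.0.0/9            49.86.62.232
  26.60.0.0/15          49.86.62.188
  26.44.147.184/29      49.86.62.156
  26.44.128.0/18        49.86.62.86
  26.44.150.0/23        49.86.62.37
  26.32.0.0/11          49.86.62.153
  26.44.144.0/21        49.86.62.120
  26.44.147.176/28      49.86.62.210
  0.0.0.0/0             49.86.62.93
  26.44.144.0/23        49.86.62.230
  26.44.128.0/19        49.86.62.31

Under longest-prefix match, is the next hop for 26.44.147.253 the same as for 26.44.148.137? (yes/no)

yes

26.44.147.253: longest match 26.44.144.0/21 -> 49.86.62.120
26.44.148.137: longest match 26.44.144.0/21 -> 49.86.62.120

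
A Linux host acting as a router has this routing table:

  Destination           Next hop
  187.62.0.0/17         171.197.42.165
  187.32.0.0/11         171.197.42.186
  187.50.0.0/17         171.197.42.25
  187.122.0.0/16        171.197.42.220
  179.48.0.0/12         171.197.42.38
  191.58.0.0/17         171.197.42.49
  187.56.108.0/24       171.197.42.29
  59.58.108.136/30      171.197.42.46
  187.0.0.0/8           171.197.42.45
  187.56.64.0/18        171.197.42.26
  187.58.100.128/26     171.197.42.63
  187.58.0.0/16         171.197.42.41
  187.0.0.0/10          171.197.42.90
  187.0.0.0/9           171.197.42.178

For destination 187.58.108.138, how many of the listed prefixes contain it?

5

Prefixes containing 187.58.108.138:
  187.0.0.0/8 (187.0.0.0 - 187.255.255.255)
  187.0.0.0/9 (187.0.0.0 - 187.127.255.255)
  187.0.0.0/10 (187.0.0.0 - 187.63.255.255)
  187.32.0.0/11 (187.32.0.0 - 187.63.255.255)
  187.58.0.0/16 (187.58.0.0 - 187.58.255.255)
Total matching entries: 5.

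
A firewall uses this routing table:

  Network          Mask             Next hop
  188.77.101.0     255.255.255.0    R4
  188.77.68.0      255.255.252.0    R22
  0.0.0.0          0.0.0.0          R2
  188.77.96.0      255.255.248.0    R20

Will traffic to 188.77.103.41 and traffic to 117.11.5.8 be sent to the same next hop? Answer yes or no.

188.77.103.41: longest match 188.77.96.0/21 -> R20
117.11.5.8: longest match 0.0.0.0/0 -> R2

no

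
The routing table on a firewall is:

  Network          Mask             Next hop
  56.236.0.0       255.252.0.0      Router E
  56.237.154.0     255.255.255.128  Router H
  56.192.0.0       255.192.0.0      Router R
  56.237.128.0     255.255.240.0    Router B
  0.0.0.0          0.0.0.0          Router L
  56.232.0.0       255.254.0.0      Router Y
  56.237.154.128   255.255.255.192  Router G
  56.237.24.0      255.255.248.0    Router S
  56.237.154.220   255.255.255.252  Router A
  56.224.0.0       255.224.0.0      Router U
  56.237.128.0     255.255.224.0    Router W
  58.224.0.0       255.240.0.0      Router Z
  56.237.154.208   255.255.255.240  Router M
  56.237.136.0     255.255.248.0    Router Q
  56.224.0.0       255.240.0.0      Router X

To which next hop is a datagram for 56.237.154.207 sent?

Router W

Routes whose prefix contains 56.237.154.207:
  0.0.0.0/0 (default, matches everything) -> Router L
  56.192.0.0/10 (56.192.0.0 - 56.255.255.255) -> Router R
  56.224.0.0/11 (56.224.0.0 - 56.255.255.255) -> Router U
  56.224.0.0/12 (56.224.0.0 - 56.239.255.255) -> Router X
  56.236.0.0/14 (56.236.0.0 - 56.239.255.255) -> Router E
  56.237.128.0/19 (56.237.128.0 - 56.237.159.255) -> Router W
More-specific entries that do NOT match:
  56.237.154.220/30 (56.237.154.220 - 56.237.154.223) does not contain 56.237.154.207
  56.237.154.208/28 (56.237.154.208 - 56.237.154.223) does not contain 56.237.154.207
  56.237.154.128/26 (56.237.154.128 - 56.237.154.191) does not contain 56.237.154.207
  56.237.154.0/25 (56.237.154.0 - 56.237.154.127) does not contain 56.237.154.207
  56.237.24.0/21 (56.237.24.0 - 56.237.31.255) does not contain 56.237.154.207
  56.237.136.0/21 (56.237.136.0 - 56.237.143.255) does not contain 56.237.154.207
  56.237.128.0/20 (56.237.128.0 - 56.237.143.255) does not contain 56.237.154.207
Longest matching prefix is /19 -> next hop Router W.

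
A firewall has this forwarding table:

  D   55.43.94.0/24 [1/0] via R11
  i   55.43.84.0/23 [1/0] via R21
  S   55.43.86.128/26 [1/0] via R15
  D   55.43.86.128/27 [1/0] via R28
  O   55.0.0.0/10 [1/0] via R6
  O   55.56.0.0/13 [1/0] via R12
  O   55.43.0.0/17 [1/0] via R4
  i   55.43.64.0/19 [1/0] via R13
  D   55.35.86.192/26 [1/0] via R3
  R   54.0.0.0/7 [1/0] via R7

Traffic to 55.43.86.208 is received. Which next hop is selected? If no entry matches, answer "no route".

Routes whose prefix contains 55.43.86.208:
  54.0.0.0/7 (54.0.0.0 - 55.255.255.255) -> R7
  55.0.0.0/10 (55.0.0.0 - 55.63.255.255) -> R6
  55.43.0.0/17 (55.43.0.0 - 55.43.127.255) -> R4
  55.43.64.0/19 (55.43.64.0 - 55.43.95.255) -> R13
More-specific entries that do NOT match:
  55.43.86.128/27 (55.43.86.128 - 55.43.86.159) does not contain 55.43.86.208
  55.43.86.128/26 (55.43.86.128 - 55.43.86.191) does not contain 55.43.86.208
  55.35.86.192/26 (55.35.86.192 - 55.35.86.255) does not contain 55.43.86.208
  55.43.94.0/24 (55.43.94.0 - 55.43.94.255) does not contain 55.43.86.208
  55.43.84.0/23 (55.43.84.0 - 55.43.85.255) does not contain 55.43.86.208
Longest matching prefix is /19 -> next hop R13.

R13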